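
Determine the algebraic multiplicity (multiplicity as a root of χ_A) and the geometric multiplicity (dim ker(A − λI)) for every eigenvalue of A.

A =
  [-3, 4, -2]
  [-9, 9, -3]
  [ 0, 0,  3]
λ = 3: alg = 3, geom = 2

Step 1 — factor the characteristic polynomial to read off the algebraic multiplicities:
  χ_A(x) = (x - 3)^3

Step 2 — compute geometric multiplicities via the rank-nullity identity g(λ) = n − rank(A − λI):
  rank(A − (3)·I) = 1, so dim ker(A − (3)·I) = n − 1 = 2

Summary:
  λ = 3: algebraic multiplicity = 3, geometric multiplicity = 2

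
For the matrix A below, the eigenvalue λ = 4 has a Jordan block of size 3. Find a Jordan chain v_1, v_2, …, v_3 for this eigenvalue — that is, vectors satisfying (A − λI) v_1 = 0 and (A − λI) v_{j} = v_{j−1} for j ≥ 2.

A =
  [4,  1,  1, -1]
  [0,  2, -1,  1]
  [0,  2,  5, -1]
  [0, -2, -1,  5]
A Jordan chain for λ = 4 of length 3:
v_1 = (2, 0, 0, 0)ᵀ
v_2 = (1, -2, 2, -2)ᵀ
v_3 = (0, 1, 0, 0)ᵀ

Let N = A − (4)·I. We want v_3 with N^3 v_3 = 0 but N^2 v_3 ≠ 0; then v_{j-1} := N · v_j for j = 3, …, 2.

Pick v_3 = (0, 1, 0, 0)ᵀ.
Then v_2 = N · v_3 = (1, -2, 2, -2)ᵀ.
Then v_1 = N · v_2 = (2, 0, 0, 0)ᵀ.

Sanity check: (A − (4)·I) v_1 = (0, 0, 0, 0)ᵀ = 0. ✓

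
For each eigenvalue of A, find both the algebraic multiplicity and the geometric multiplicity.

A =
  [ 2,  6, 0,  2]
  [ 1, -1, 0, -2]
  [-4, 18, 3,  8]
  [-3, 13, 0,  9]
λ = 3: alg = 3, geom = 2; λ = 4: alg = 1, geom = 1

Step 1 — factor the characteristic polynomial to read off the algebraic multiplicities:
  χ_A(x) = (x - 4)*(x - 3)^3

Step 2 — compute geometric multiplicities via the rank-nullity identity g(λ) = n − rank(A − λI):
  rank(A − (3)·I) = 2, so dim ker(A − (3)·I) = n − 2 = 2
  rank(A − (4)·I) = 3, so dim ker(A − (4)·I) = n − 3 = 1

Summary:
  λ = 3: algebraic multiplicity = 3, geometric multiplicity = 2
  λ = 4: algebraic multiplicity = 1, geometric multiplicity = 1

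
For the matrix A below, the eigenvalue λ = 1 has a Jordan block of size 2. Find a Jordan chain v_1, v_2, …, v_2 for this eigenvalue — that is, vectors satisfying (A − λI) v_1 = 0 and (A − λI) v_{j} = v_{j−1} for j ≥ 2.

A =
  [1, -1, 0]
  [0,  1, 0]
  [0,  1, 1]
A Jordan chain for λ = 1 of length 2:
v_1 = (-1, 0, 1)ᵀ
v_2 = (0, 1, 0)ᵀ

Let N = A − (1)·I. We want v_2 with N^2 v_2 = 0 but N^1 v_2 ≠ 0; then v_{j-1} := N · v_j for j = 2, …, 2.

Pick v_2 = (0, 1, 0)ᵀ.
Then v_1 = N · v_2 = (-1, 0, 1)ᵀ.

Sanity check: (A − (1)·I) v_1 = (0, 0, 0)ᵀ = 0. ✓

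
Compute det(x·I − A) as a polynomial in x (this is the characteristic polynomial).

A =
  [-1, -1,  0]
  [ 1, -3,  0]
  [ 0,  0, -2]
x^3 + 6*x^2 + 12*x + 8

Expanding det(x·I − A) (e.g. by cofactor expansion or by noting that A is similar to its Jordan form J, which has the same characteristic polynomial as A) gives
  χ_A(x) = x^3 + 6*x^2 + 12*x + 8
which factors as (x + 2)^3. The eigenvalues (with algebraic multiplicities) are λ = -2 with multiplicity 3.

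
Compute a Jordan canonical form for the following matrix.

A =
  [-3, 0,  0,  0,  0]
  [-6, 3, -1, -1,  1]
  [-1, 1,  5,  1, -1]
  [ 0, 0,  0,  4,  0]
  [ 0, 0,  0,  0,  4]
J_1(-3) ⊕ J_2(4) ⊕ J_1(4) ⊕ J_1(4)

The characteristic polynomial is
  det(x·I − A) = x^5 - 13*x^4 + 48*x^3 + 32*x^2 - 512*x + 768 = (x - 4)^4*(x + 3)

Eigenvalues and multiplicities (the geometric multiplicity of λ is n − rank(A − λI), which equals the number of Jordan blocks for λ):
  λ = -3: algebraic multiplicity = 1, geometric multiplicity = 1
  λ = 4: algebraic multiplicity = 4, geometric multiplicity = 3

Determining the block sizes for each eigenvalue:
  λ = -3: one block (gm = 1), so the single block has size am = 1 → block sizes [1]
  λ = 4: 3 blocks summing to 4 forces exactly one block of size 2 and the rest size 1 → block sizes [2, 1, 1]

Assembling the blocks gives a Jordan form
J =
  [-3, 0, 0, 0, 0]
  [ 0, 4, 1, 0, 0]
  [ 0, 0, 4, 0, 0]
  [ 0, 0, 0, 4, 0]
  [ 0, 0, 0, 0, 4]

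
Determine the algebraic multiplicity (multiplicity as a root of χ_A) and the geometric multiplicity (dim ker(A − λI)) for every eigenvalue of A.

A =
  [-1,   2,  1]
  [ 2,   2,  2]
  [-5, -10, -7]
λ = -2: alg = 3, geom = 2

Step 1 — factor the characteristic polynomial to read off the algebraic multiplicities:
  χ_A(x) = (x + 2)^3

Step 2 — compute geometric multiplicities via the rank-nullity identity g(λ) = n − rank(A − λI):
  rank(A − (-2)·I) = 1, so dim ker(A − (-2)·I) = n − 1 = 2

Summary:
  λ = -2: algebraic multiplicity = 3, geometric multiplicity = 2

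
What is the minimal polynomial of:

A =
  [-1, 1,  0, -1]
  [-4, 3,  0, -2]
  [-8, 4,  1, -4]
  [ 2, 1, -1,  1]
x^3 - 3*x^2 + 3*x - 1

The characteristic polynomial is χ_A(x) = (x - 1)^4, so the eigenvalues are known. The minimal polynomial is
  m_A(x) = Π_λ (x − λ)^{k_λ}
where k_λ is the size of the *largest* Jordan block for λ (equivalently, the smallest k with (A − λI)^k v = 0 for every generalised eigenvector v of λ).

  λ = 1: largest Jordan block has size 3, contributing (x − 1)^3

So m_A(x) = (x - 1)^3 = x^3 - 3*x^2 + 3*x - 1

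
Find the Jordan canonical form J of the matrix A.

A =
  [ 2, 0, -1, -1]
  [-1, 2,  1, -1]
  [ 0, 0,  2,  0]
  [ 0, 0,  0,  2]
J_3(2) ⊕ J_1(2)

The characteristic polynomial is
  det(x·I − A) = x^4 - 8*x^3 + 24*x^2 - 32*x + 16 = (x - 2)^4

Eigenvalues and multiplicities (the geometric multiplicity of λ is n − rank(A − λI), which equals the number of Jordan blocks for λ):
  λ = 2: algebraic multiplicity = 4, geometric multiplicity = 2

Determining the block sizes for each eigenvalue:
  λ = 2: with am = 4 and gm = 2, the partition is not yet determined (e.g. several partitions of 4 into 2 parts exist). Let N = A − (2)·I. Computing rank(N^1) = 2, rank(N^2) = 1, rank(N^3) = 0; the number of blocks of size ≥ j is rank(N^{j−1}) − rank(N^j), giving [2, 1, 1]. So we have 1 block(s) of size 3, 1 block(s) of size 1 → block sizes [3, 1]

Assembling the blocks gives a Jordan form
J =
  [2, 1, 0, 0]
  [0, 2, 1, 0]
  [0, 0, 2, 0]
  [0, 0, 0, 2]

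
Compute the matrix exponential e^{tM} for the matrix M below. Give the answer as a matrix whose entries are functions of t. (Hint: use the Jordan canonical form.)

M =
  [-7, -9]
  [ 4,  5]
e^{tM} =
  [-6*t*exp(-t) + exp(-t), -9*t*exp(-t)]
  [4*t*exp(-t), 6*t*exp(-t) + exp(-t)]

Strategy: write M = P · J · P⁻¹ where J is a Jordan canonical form, so e^{tM} = P · e^{tJ} · P⁻¹, and e^{tJ} can be computed block-by-block.

M has Jordan form
J =
  [-1,  1]
  [ 0, -1]
(up to reordering of blocks).

Per-block formulas:
  For a 2×2 Jordan block J_2(-1): exp(t · J_2(-1)) = e^(-1t)·(I + t·N), where N is the 2×2 nilpotent shift.

After assembling e^{tJ} and conjugating by P, we get:

e^{tM} =
  [-6*t*exp(-t) + exp(-t), -9*t*exp(-t)]
  [4*t*exp(-t), 6*t*exp(-t) + exp(-t)]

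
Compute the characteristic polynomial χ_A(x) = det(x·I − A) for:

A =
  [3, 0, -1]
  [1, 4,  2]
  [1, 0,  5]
x^3 - 12*x^2 + 48*x - 64

Expanding det(x·I − A) (e.g. by cofactor expansion or by noting that A is similar to its Jordan form J, which has the same characteristic polynomial as A) gives
  χ_A(x) = x^3 - 12*x^2 + 48*x - 64
which factors as (x - 4)^3. The eigenvalues (with algebraic multiplicities) are λ = 4 with multiplicity 3.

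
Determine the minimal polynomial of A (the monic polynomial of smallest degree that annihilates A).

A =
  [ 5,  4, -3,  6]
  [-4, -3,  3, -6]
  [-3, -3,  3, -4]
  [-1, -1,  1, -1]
x^3 - 3*x^2 + 3*x - 1

The characteristic polynomial is χ_A(x) = (x - 1)^4, so the eigenvalues are known. The minimal polynomial is
  m_A(x) = Π_λ (x − λ)^{k_λ}
where k_λ is the size of the *largest* Jordan block for λ (equivalently, the smallest k with (A − λI)^k v = 0 for every generalised eigenvector v of λ).

  λ = 1: largest Jordan block has size 3, contributing (x − 1)^3

So m_A(x) = (x - 1)^3 = x^3 - 3*x^2 + 3*x - 1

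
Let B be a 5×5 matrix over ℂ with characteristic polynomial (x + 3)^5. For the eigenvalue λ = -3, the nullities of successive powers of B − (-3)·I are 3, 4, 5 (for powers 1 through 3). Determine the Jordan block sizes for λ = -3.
Block sizes for λ = -3: [3, 1, 1]

From the dimensions of kernels of powers, the number of Jordan blocks of size at least j is d_j − d_{j−1} where d_j = dim ker(N^j) (with d_0 = 0). Computing the differences gives [3, 1, 1].
The number of blocks of size exactly k is (#blocks of size ≥ k) − (#blocks of size ≥ k + 1), so the partition is: 2 block(s) of size 1, 1 block(s) of size 3.
In nonincreasing order the block sizes are [3, 1, 1].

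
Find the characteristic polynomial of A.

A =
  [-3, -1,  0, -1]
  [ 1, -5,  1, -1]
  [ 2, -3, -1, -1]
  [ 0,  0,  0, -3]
x^4 + 12*x^3 + 54*x^2 + 108*x + 81

Expanding det(x·I − A) (e.g. by cofactor expansion or by noting that A is similar to its Jordan form J, which has the same characteristic polynomial as A) gives
  χ_A(x) = x^4 + 12*x^3 + 54*x^2 + 108*x + 81
which factors as (x + 3)^4. The eigenvalues (with algebraic multiplicities) are λ = -3 with multiplicity 4.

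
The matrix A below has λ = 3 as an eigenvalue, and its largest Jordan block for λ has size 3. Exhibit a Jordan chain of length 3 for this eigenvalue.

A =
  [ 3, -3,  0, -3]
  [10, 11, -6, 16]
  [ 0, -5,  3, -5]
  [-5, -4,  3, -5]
A Jordan chain for λ = 3 of length 3:
v_1 = (-15, 0, -25, 0)ᵀ
v_2 = (0, 10, 0, -5)ᵀ
v_3 = (1, 0, 0, 0)ᵀ

Let N = A − (3)·I. We want v_3 with N^3 v_3 = 0 but N^2 v_3 ≠ 0; then v_{j-1} := N · v_j for j = 3, …, 2.

Pick v_3 = (1, 0, 0, 0)ᵀ.
Then v_2 = N · v_3 = (0, 10, 0, -5)ᵀ.
Then v_1 = N · v_2 = (-15, 0, -25, 0)ᵀ.

Sanity check: (A − (3)·I) v_1 = (0, 0, 0, 0)ᵀ = 0. ✓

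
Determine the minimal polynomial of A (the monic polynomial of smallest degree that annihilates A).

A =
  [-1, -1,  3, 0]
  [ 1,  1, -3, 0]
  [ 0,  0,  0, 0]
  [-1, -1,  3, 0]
x^2

The characteristic polynomial is χ_A(x) = x^4, so the eigenvalues are known. The minimal polynomial is
  m_A(x) = Π_λ (x − λ)^{k_λ}
where k_λ is the size of the *largest* Jordan block for λ (equivalently, the smallest k with (A − λI)^k v = 0 for every generalised eigenvector v of λ).

  λ = 0: largest Jordan block has size 2, contributing (x − 0)^2

So m_A(x) = x^2 = x^2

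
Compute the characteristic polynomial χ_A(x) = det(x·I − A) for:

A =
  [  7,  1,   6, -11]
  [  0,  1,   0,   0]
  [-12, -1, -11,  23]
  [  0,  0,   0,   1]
x^4 + 2*x^3 - 12*x^2 + 14*x - 5

Expanding det(x·I − A) (e.g. by cofactor expansion or by noting that A is similar to its Jordan form J, which has the same characteristic polynomial as A) gives
  χ_A(x) = x^4 + 2*x^3 - 12*x^2 + 14*x - 5
which factors as (x - 1)^3*(x + 5). The eigenvalues (with algebraic multiplicities) are λ = -5 with multiplicity 1, λ = 1 with multiplicity 3.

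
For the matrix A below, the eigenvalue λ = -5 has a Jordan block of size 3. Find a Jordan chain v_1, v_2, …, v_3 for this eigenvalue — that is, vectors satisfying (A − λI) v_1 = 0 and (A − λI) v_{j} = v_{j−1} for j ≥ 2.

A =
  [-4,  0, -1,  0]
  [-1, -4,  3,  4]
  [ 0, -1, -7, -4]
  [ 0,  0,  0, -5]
A Jordan chain for λ = -5 of length 3:
v_1 = (1, -2, 1, 0)ᵀ
v_2 = (1, -1, 0, 0)ᵀ
v_3 = (1, 0, 0, 0)ᵀ

Let N = A − (-5)·I. We want v_3 with N^3 v_3 = 0 but N^2 v_3 ≠ 0; then v_{j-1} := N · v_j for j = 3, …, 2.

Pick v_3 = (1, 0, 0, 0)ᵀ.
Then v_2 = N · v_3 = (1, -1, 0, 0)ᵀ.
Then v_1 = N · v_2 = (1, -2, 1, 0)ᵀ.

Sanity check: (A − (-5)·I) v_1 = (0, 0, 0, 0)ᵀ = 0. ✓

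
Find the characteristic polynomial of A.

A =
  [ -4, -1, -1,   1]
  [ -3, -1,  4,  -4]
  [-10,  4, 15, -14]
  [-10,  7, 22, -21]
x^4 + 11*x^3 + 36*x^2 + 16*x - 64

Expanding det(x·I − A) (e.g. by cofactor expansion or by noting that A is similar to its Jordan form J, which has the same characteristic polynomial as A) gives
  χ_A(x) = x^4 + 11*x^3 + 36*x^2 + 16*x - 64
which factors as (x - 1)*(x + 4)^3. The eigenvalues (with algebraic multiplicities) are λ = -4 with multiplicity 3, λ = 1 with multiplicity 1.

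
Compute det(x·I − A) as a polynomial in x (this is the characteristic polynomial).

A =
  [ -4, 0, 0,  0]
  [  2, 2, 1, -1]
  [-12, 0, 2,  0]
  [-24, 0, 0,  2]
x^4 - 2*x^3 - 12*x^2 + 40*x - 32

Expanding det(x·I − A) (e.g. by cofactor expansion or by noting that A is similar to its Jordan form J, which has the same characteristic polynomial as A) gives
  χ_A(x) = x^4 - 2*x^3 - 12*x^2 + 40*x - 32
which factors as (x - 2)^3*(x + 4). The eigenvalues (with algebraic multiplicities) are λ = -4 with multiplicity 1, λ = 2 with multiplicity 3.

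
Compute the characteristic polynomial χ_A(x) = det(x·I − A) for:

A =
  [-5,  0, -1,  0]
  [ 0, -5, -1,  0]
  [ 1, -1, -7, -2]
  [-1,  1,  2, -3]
x^4 + 20*x^3 + 150*x^2 + 500*x + 625

Expanding det(x·I − A) (e.g. by cofactor expansion or by noting that A is similar to its Jordan form J, which has the same characteristic polynomial as A) gives
  χ_A(x) = x^4 + 20*x^3 + 150*x^2 + 500*x + 625
which factors as (x + 5)^4. The eigenvalues (with algebraic multiplicities) are λ = -5 with multiplicity 4.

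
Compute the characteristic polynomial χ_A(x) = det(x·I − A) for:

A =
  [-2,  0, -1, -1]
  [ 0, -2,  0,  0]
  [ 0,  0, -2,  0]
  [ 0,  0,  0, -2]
x^4 + 8*x^3 + 24*x^2 + 32*x + 16

Expanding det(x·I − A) (e.g. by cofactor expansion or by noting that A is similar to its Jordan form J, which has the same characteristic polynomial as A) gives
  χ_A(x) = x^4 + 8*x^3 + 24*x^2 + 32*x + 16
which factors as (x + 2)^4. The eigenvalues (with algebraic multiplicities) are λ = -2 with multiplicity 4.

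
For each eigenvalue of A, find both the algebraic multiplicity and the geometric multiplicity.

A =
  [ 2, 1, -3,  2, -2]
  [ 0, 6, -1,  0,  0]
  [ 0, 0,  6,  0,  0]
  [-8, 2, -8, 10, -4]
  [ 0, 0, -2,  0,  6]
λ = 6: alg = 5, geom = 3

Step 1 — factor the characteristic polynomial to read off the algebraic multiplicities:
  χ_A(x) = (x - 6)^5

Step 2 — compute geometric multiplicities via the rank-nullity identity g(λ) = n − rank(A − λI):
  rank(A − (6)·I) = 2, so dim ker(A − (6)·I) = n − 2 = 3

Summary:
  λ = 6: algebraic multiplicity = 5, geometric multiplicity = 3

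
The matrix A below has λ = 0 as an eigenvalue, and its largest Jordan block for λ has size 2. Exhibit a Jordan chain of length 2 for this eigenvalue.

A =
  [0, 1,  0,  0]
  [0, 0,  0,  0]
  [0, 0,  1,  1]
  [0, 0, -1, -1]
A Jordan chain for λ = 0 of length 2:
v_1 = (1, 0, 0, 0)ᵀ
v_2 = (0, 1, 0, 0)ᵀ

Let N = A − (0)·I. We want v_2 with N^2 v_2 = 0 but N^1 v_2 ≠ 0; then v_{j-1} := N · v_j for j = 2, …, 2.

Pick v_2 = (0, 1, 0, 0)ᵀ.
Then v_1 = N · v_2 = (1, 0, 0, 0)ᵀ.

Sanity check: (A − (0)·I) v_1 = (0, 0, 0, 0)ᵀ = 0. ✓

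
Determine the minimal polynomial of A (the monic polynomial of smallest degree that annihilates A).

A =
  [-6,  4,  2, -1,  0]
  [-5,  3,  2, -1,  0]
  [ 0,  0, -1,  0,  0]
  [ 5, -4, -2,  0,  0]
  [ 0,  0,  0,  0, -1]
x^2 + 2*x + 1

The characteristic polynomial is χ_A(x) = (x + 1)^5, so the eigenvalues are known. The minimal polynomial is
  m_A(x) = Π_λ (x − λ)^{k_λ}
where k_λ is the size of the *largest* Jordan block for λ (equivalently, the smallest k with (A − λI)^k v = 0 for every generalised eigenvector v of λ).

  λ = -1: largest Jordan block has size 2, contributing (x + 1)^2

So m_A(x) = (x + 1)^2 = x^2 + 2*x + 1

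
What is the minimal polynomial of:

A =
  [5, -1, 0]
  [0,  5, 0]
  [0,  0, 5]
x^2 - 10*x + 25

The characteristic polynomial is χ_A(x) = (x - 5)^3, so the eigenvalues are known. The minimal polynomial is
  m_A(x) = Π_λ (x − λ)^{k_λ}
where k_λ is the size of the *largest* Jordan block for λ (equivalently, the smallest k with (A − λI)^k v = 0 for every generalised eigenvector v of λ).

  λ = 5: largest Jordan block has size 2, contributing (x − 5)^2

So m_A(x) = (x - 5)^2 = x^2 - 10*x + 25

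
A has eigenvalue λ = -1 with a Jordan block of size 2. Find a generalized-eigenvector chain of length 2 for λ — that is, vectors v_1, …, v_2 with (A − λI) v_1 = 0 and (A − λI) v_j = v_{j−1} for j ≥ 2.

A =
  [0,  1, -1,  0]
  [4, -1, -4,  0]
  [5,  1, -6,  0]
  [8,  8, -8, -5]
A Jordan chain for λ = -1 of length 2:
v_1 = (1, 0, 1, 0)ᵀ
v_2 = (0, 1, 0, 2)ᵀ

Let N = A − (-1)·I. We want v_2 with N^2 v_2 = 0 but N^1 v_2 ≠ 0; then v_{j-1} := N · v_j for j = 2, …, 2.

Pick v_2 = (0, 1, 0, 2)ᵀ.
Then v_1 = N · v_2 = (1, 0, 1, 0)ᵀ.

Sanity check: (A − (-1)·I) v_1 = (0, 0, 0, 0)ᵀ = 0. ✓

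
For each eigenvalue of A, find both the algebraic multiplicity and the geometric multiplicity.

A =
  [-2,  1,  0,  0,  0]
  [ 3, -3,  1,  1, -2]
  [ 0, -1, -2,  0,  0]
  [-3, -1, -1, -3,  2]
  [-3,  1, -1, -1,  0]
λ = -2: alg = 5, geom = 3

Step 1 — factor the characteristic polynomial to read off the algebraic multiplicities:
  χ_A(x) = (x + 2)^5

Step 2 — compute geometric multiplicities via the rank-nullity identity g(λ) = n − rank(A − λI):
  rank(A − (-2)·I) = 2, so dim ker(A − (-2)·I) = n − 2 = 3

Summary:
  λ = -2: algebraic multiplicity = 5, geometric multiplicity = 3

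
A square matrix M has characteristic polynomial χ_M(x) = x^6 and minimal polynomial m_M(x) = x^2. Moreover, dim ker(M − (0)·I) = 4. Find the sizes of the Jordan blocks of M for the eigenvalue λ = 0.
Block sizes for λ = 0: [2, 2, 1, 1]

Step 1 — from the characteristic polynomial, algebraic multiplicity of λ = 0 is 6. From dim ker(M − (0)·I) = 4, there are exactly 4 Jordan blocks for λ = 0.
Step 2 — from the minimal polynomial, the factor (x − 0)^2 tells us the largest block for λ = 0 has size 2.
Step 3 — with total size 6, 4 blocks, and largest block 2, the block sizes (in nonincreasing order) are [2, 2, 1, 1].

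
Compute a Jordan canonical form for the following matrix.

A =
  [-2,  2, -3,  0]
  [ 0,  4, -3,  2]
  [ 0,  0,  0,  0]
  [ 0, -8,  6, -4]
J_1(-2) ⊕ J_2(0) ⊕ J_1(0)

The characteristic polynomial is
  det(x·I − A) = x^4 + 2*x^3 = x^3*(x + 2)

Eigenvalues and multiplicities (the geometric multiplicity of λ is n − rank(A − λI), which equals the number of Jordan blocks for λ):
  λ = -2: algebraic multiplicity = 1, geometric multiplicity = 1
  λ = 0: algebraic multiplicity = 3, geometric multiplicity = 2

Determining the block sizes for each eigenvalue:
  λ = -2: one block (gm = 1), so the single block has size am = 1 → block sizes [1]
  λ = 0: 2 blocks summing to 3 forces exactly one block of size 2 and the rest size 1 → block sizes [2, 1]

Assembling the blocks gives a Jordan form
J =
  [-2, 0, 0, 0]
  [ 0, 0, 1, 0]
  [ 0, 0, 0, 0]
  [ 0, 0, 0, 0]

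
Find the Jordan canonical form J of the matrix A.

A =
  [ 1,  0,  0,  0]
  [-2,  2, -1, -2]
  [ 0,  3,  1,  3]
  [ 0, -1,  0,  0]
J_3(1) ⊕ J_1(1)

The characteristic polynomial is
  det(x·I − A) = x^4 - 4*x^3 + 6*x^2 - 4*x + 1 = (x - 1)^4

Eigenvalues and multiplicities (the geometric multiplicity of λ is n − rank(A − λI), which equals the number of Jordan blocks for λ):
  λ = 1: algebraic multiplicity = 4, geometric multiplicity = 2

Determining the block sizes for each eigenvalue:
  λ = 1: with am = 4 and gm = 2, the partition is not yet determined (e.g. several partitions of 4 into 2 parts exist). Let N = A − (1)·I. Computing rank(N^1) = 2, rank(N^2) = 1, rank(N^3) = 0; the number of blocks of size ≥ j is rank(N^{j−1}) − rank(N^j), giving [2, 1, 1]. So we have 1 block(s) of size 3, 1 block(s) of size 1 → block sizes [3, 1]

Assembling the blocks gives a Jordan form
J =
  [1, 1, 0, 0]
  [0, 1, 1, 0]
  [0, 0, 1, 0]
  [0, 0, 0, 1]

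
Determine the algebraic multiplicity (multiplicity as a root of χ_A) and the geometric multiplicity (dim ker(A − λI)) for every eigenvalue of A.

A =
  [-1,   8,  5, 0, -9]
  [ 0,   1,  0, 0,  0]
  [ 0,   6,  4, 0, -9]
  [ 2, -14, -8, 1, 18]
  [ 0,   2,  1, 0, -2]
λ = -1: alg = 1, geom = 1; λ = 1: alg = 4, geom = 3

Step 1 — factor the characteristic polynomial to read off the algebraic multiplicities:
  χ_A(x) = (x - 1)^4*(x + 1)

Step 2 — compute geometric multiplicities via the rank-nullity identity g(λ) = n − rank(A − λI):
  rank(A − (-1)·I) = 4, so dim ker(A − (-1)·I) = n − 4 = 1
  rank(A − (1)·I) = 2, so dim ker(A − (1)·I) = n − 2 = 3

Summary:
  λ = -1: algebraic multiplicity = 1, geometric multiplicity = 1
  λ = 1: algebraic multiplicity = 4, geometric multiplicity = 3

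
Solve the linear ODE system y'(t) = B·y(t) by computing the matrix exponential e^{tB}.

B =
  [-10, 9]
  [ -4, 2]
e^{tB} =
  [-6*t*exp(-4*t) + exp(-4*t), 9*t*exp(-4*t)]
  [-4*t*exp(-4*t), 6*t*exp(-4*t) + exp(-4*t)]

Strategy: write B = P · J · P⁻¹ where J is a Jordan canonical form, so e^{tB} = P · e^{tJ} · P⁻¹, and e^{tJ} can be computed block-by-block.

B has Jordan form
J =
  [-4,  1]
  [ 0, -4]
(up to reordering of blocks).

Per-block formulas:
  For a 2×2 Jordan block J_2(-4): exp(t · J_2(-4)) = e^(-4t)·(I + t·N), where N is the 2×2 nilpotent shift.

After assembling e^{tJ} and conjugating by P, we get:

e^{tB} =
  [-6*t*exp(-4*t) + exp(-4*t), 9*t*exp(-4*t)]
  [-4*t*exp(-4*t), 6*t*exp(-4*t) + exp(-4*t)]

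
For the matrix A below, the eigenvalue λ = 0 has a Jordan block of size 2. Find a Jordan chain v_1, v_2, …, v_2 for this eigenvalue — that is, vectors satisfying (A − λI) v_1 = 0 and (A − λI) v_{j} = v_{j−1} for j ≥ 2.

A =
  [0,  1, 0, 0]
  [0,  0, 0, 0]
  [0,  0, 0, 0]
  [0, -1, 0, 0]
A Jordan chain for λ = 0 of length 2:
v_1 = (1, 0, 0, -1)ᵀ
v_2 = (0, 1, 0, 0)ᵀ

Let N = A − (0)·I. We want v_2 with N^2 v_2 = 0 but N^1 v_2 ≠ 0; then v_{j-1} := N · v_j for j = 2, …, 2.

Pick v_2 = (0, 1, 0, 0)ᵀ.
Then v_1 = N · v_2 = (1, 0, 0, -1)ᵀ.

Sanity check: (A − (0)·I) v_1 = (0, 0, 0, 0)ᵀ = 0. ✓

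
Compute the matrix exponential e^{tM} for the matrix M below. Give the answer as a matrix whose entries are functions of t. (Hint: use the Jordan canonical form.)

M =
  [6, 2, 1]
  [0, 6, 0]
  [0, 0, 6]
e^{tM} =
  [exp(6*t), 2*t*exp(6*t), t*exp(6*t)]
  [0, exp(6*t), 0]
  [0, 0, exp(6*t)]

Strategy: write M = P · J · P⁻¹ where J is a Jordan canonical form, so e^{tM} = P · e^{tJ} · P⁻¹, and e^{tJ} can be computed block-by-block.

M has Jordan form
J =
  [6, 1, 0]
  [0, 6, 0]
  [0, 0, 6]
(up to reordering of blocks).

Per-block formulas:
  For a 2×2 Jordan block J_2(6): exp(t · J_2(6)) = e^(6t)·(I + t·N), where N is the 2×2 nilpotent shift.
  For a 1×1 block at λ = 6: exp(t · [6]) = [e^(6t)].

After assembling e^{tJ} and conjugating by P, we get:

e^{tM} =
  [exp(6*t), 2*t*exp(6*t), t*exp(6*t)]
  [0, exp(6*t), 0]
  [0, 0, exp(6*t)]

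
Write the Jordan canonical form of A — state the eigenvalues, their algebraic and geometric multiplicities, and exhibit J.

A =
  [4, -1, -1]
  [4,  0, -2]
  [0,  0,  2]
J_2(2) ⊕ J_1(2)

The characteristic polynomial is
  det(x·I − A) = x^3 - 6*x^2 + 12*x - 8 = (x - 2)^3

Eigenvalues and multiplicities (the geometric multiplicity of λ is n − rank(A − λI), which equals the number of Jordan blocks for λ):
  λ = 2: algebraic multiplicity = 3, geometric multiplicity = 2

Determining the block sizes for each eigenvalue:
  λ = 2: 2 blocks summing to 3 forces exactly one block of size 2 and the rest size 1 → block sizes [2, 1]

Assembling the blocks gives a Jordan form
J =
  [2, 1, 0]
  [0, 2, 0]
  [0, 0, 2]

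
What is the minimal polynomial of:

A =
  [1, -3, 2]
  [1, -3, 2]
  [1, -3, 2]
x^2

The characteristic polynomial is χ_A(x) = x^3, so the eigenvalues are known. The minimal polynomial is
  m_A(x) = Π_λ (x − λ)^{k_λ}
where k_λ is the size of the *largest* Jordan block for λ (equivalently, the smallest k with (A − λI)^k v = 0 for every generalised eigenvector v of λ).

  λ = 0: largest Jordan block has size 2, contributing (x − 0)^2

So m_A(x) = x^2 = x^2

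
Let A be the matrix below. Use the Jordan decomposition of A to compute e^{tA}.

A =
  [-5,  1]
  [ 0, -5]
e^{tA} =
  [exp(-5*t), t*exp(-5*t)]
  [0, exp(-5*t)]

Strategy: write A = P · J · P⁻¹ where J is a Jordan canonical form, so e^{tA} = P · e^{tJ} · P⁻¹, and e^{tJ} can be computed block-by-block.

A has Jordan form
J =
  [-5,  1]
  [ 0, -5]
(up to reordering of blocks).

Per-block formulas:
  For a 2×2 Jordan block J_2(-5): exp(t · J_2(-5)) = e^(-5t)·(I + t·N), where N is the 2×2 nilpotent shift.

After assembling e^{tJ} and conjugating by P, we get:

e^{tA} =
  [exp(-5*t), t*exp(-5*t)]
  [0, exp(-5*t)]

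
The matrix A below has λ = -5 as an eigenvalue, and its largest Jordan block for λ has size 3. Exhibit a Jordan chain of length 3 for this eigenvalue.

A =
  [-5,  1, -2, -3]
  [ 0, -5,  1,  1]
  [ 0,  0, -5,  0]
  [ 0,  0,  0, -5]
A Jordan chain for λ = -5 of length 3:
v_1 = (1, 0, 0, 0)ᵀ
v_2 = (-2, 1, 0, 0)ᵀ
v_3 = (0, 0, 1, 0)ᵀ

Let N = A − (-5)·I. We want v_3 with N^3 v_3 = 0 but N^2 v_3 ≠ 0; then v_{j-1} := N · v_j for j = 3, …, 2.

Pick v_3 = (0, 0, 1, 0)ᵀ.
Then v_2 = N · v_3 = (-2, 1, 0, 0)ᵀ.
Then v_1 = N · v_2 = (1, 0, 0, 0)ᵀ.

Sanity check: (A − (-5)·I) v_1 = (0, 0, 0, 0)ᵀ = 0. ✓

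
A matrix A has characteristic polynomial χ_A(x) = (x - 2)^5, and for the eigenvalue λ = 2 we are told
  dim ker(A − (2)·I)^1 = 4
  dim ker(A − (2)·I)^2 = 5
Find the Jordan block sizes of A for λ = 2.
Block sizes for λ = 2: [2, 1, 1, 1]

From the dimensions of kernels of powers, the number of Jordan blocks of size at least j is d_j − d_{j−1} where d_j = dim ker(N^j) (with d_0 = 0). Computing the differences gives [4, 1].
The number of blocks of size exactly k is (#blocks of size ≥ k) − (#blocks of size ≥ k + 1), so the partition is: 3 block(s) of size 1, 1 block(s) of size 2.
In nonincreasing order the block sizes are [2, 1, 1, 1].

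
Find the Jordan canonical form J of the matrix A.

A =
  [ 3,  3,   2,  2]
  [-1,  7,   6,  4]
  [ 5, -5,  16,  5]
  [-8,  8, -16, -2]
J_2(6) ⊕ J_2(6)

The characteristic polynomial is
  det(x·I − A) = x^4 - 24*x^3 + 216*x^2 - 864*x + 1296 = (x - 6)^4

Eigenvalues and multiplicities (the geometric multiplicity of λ is n − rank(A − λI), which equals the number of Jordan blocks for λ):
  λ = 6: algebraic multiplicity = 4, geometric multiplicity = 2

Determining the block sizes for each eigenvalue:
  λ = 6: with am = 4 and gm = 2, the partition is not yet determined (e.g. several partitions of 4 into 2 parts exist). Let N = A − (6)·I. Computing rank(N^1) = 2, rank(N^2) = 0; the number of blocks of size ≥ j is rank(N^{j−1}) − rank(N^j), giving [2, 2]. So we have 2 block(s) of size 2 → block sizes [2, 2]

Assembling the blocks gives a Jordan form
J =
  [6, 1, 0, 0]
  [0, 6, 0, 0]
  [0, 0, 6, 1]
  [0, 0, 0, 6]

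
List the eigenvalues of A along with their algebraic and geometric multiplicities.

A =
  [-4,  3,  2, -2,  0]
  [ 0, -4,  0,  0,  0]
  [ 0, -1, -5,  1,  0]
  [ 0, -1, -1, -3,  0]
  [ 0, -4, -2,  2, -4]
λ = -4: alg = 5, geom = 3

Step 1 — factor the characteristic polynomial to read off the algebraic multiplicities:
  χ_A(x) = (x + 4)^5

Step 2 — compute geometric multiplicities via the rank-nullity identity g(λ) = n − rank(A − λI):
  rank(A − (-4)·I) = 2, so dim ker(A − (-4)·I) = n − 2 = 3

Summary:
  λ = -4: algebraic multiplicity = 5, geometric multiplicity = 3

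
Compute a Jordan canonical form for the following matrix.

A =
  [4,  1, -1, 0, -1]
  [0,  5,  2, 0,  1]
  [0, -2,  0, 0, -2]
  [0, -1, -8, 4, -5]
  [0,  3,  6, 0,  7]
J_2(4) ⊕ J_2(4) ⊕ J_1(4)

The characteristic polynomial is
  det(x·I − A) = x^5 - 20*x^4 + 160*x^3 - 640*x^2 + 1280*x - 1024 = (x - 4)^5

Eigenvalues and multiplicities (the geometric multiplicity of λ is n − rank(A − λI), which equals the number of Jordan blocks for λ):
  λ = 4: algebraic multiplicity = 5, geometric multiplicity = 3

Determining the block sizes for each eigenvalue:
  λ = 4: with am = 5 and gm = 3, the partition is not yet determined (e.g. several partitions of 5 into 3 parts exist). Let N = A − (4)·I. Computing rank(N^1) = 2, rank(N^2) = 0; the number of blocks of size ≥ j is rank(N^{j−1}) − rank(N^j), giving [3, 2]. So we have 2 block(s) of size 2, 1 block(s) of size 1 → block sizes [2, 2, 1]

Assembling the blocks gives a Jordan form
J =
  [4, 1, 0, 0, 0]
  [0, 4, 0, 0, 0]
  [0, 0, 4, 1, 0]
  [0, 0, 0, 4, 0]
  [0, 0, 0, 0, 4]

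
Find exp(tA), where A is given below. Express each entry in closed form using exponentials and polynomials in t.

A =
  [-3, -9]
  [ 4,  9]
e^{tA} =
  [-6*t*exp(3*t) + exp(3*t), -9*t*exp(3*t)]
  [4*t*exp(3*t), 6*t*exp(3*t) + exp(3*t)]

Strategy: write A = P · J · P⁻¹ where J is a Jordan canonical form, so e^{tA} = P · e^{tJ} · P⁻¹, and e^{tJ} can be computed block-by-block.

A has Jordan form
J =
  [3, 1]
  [0, 3]
(up to reordering of blocks).

Per-block formulas:
  For a 2×2 Jordan block J_2(3): exp(t · J_2(3)) = e^(3t)·(I + t·N), where N is the 2×2 nilpotent shift.

After assembling e^{tJ} and conjugating by P, we get:

e^{tA} =
  [-6*t*exp(3*t) + exp(3*t), -9*t*exp(3*t)]
  [4*t*exp(3*t), 6*t*exp(3*t) + exp(3*t)]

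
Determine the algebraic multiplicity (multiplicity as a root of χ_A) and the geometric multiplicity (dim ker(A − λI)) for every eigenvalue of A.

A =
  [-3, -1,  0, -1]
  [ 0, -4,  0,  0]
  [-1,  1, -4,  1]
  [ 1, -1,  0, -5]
λ = -4: alg = 4, geom = 3

Step 1 — factor the characteristic polynomial to read off the algebraic multiplicities:
  χ_A(x) = (x + 4)^4

Step 2 — compute geometric multiplicities via the rank-nullity identity g(λ) = n − rank(A − λI):
  rank(A − (-4)·I) = 1, so dim ker(A − (-4)·I) = n − 1 = 3

Summary:
  λ = -4: algebraic multiplicity = 4, geometric multiplicity = 3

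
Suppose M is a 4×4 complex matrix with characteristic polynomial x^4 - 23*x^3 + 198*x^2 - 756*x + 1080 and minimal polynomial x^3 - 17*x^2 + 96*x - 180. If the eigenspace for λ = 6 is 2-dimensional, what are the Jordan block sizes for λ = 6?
Block sizes for λ = 6: [2, 1]

Step 1 — from the characteristic polynomial, algebraic multiplicity of λ = 6 is 3. From dim ker(M − (6)·I) = 2, there are exactly 2 Jordan blocks for λ = 6.
Step 2 — from the minimal polynomial, the factor (x − 6)^2 tells us the largest block for λ = 6 has size 2.
Step 3 — with total size 3, 2 blocks, and largest block 2, the block sizes (in nonincreasing order) are [2, 1].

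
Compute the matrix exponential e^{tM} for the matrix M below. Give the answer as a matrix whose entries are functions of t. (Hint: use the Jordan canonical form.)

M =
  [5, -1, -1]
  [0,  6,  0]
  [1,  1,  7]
e^{tM} =
  [-t*exp(6*t) + exp(6*t), -t*exp(6*t), -t*exp(6*t)]
  [0, exp(6*t), 0]
  [t*exp(6*t), t*exp(6*t), t*exp(6*t) + exp(6*t)]

Strategy: write M = P · J · P⁻¹ where J is a Jordan canonical form, so e^{tM} = P · e^{tJ} · P⁻¹, and e^{tJ} can be computed block-by-block.

M has Jordan form
J =
  [6, 1, 0]
  [0, 6, 0]
  [0, 0, 6]
(up to reordering of blocks).

Per-block formulas:
  For a 2×2 Jordan block J_2(6): exp(t · J_2(6)) = e^(6t)·(I + t·N), where N is the 2×2 nilpotent shift.
  For a 1×1 block at λ = 6: exp(t · [6]) = [e^(6t)].

After assembling e^{tJ} and conjugating by P, we get:

e^{tM} =
  [-t*exp(6*t) + exp(6*t), -t*exp(6*t), -t*exp(6*t)]
  [0, exp(6*t), 0]
  [t*exp(6*t), t*exp(6*t), t*exp(6*t) + exp(6*t)]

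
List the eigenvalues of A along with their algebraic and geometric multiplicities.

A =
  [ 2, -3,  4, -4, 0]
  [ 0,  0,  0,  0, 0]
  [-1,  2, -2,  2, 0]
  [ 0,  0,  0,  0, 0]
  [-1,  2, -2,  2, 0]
λ = 0: alg = 5, geom = 3

Step 1 — factor the characteristic polynomial to read off the algebraic multiplicities:
  χ_A(x) = x^5

Step 2 — compute geometric multiplicities via the rank-nullity identity g(λ) = n − rank(A − λI):
  rank(A − (0)·I) = 2, so dim ker(A − (0)·I) = n − 2 = 3

Summary:
  λ = 0: algebraic multiplicity = 5, geometric multiplicity = 3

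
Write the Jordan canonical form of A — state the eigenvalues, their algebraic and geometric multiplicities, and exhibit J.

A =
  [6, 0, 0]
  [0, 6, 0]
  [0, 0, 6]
J_1(6) ⊕ J_1(6) ⊕ J_1(6)

The characteristic polynomial is
  det(x·I − A) = x^3 - 18*x^2 + 108*x - 216 = (x - 6)^3

Eigenvalues and multiplicities (the geometric multiplicity of λ is n − rank(A − λI), which equals the number of Jordan blocks for λ):
  λ = 6: algebraic multiplicity = 3, geometric multiplicity = 3

Determining the block sizes for each eigenvalue:
  λ = 6: gm = am = 3, so every block has size 1 → block sizes [1, 1, 1]

Assembling the blocks gives a Jordan form
J =
  [6, 0, 0]
  [0, 6, 0]
  [0, 0, 6]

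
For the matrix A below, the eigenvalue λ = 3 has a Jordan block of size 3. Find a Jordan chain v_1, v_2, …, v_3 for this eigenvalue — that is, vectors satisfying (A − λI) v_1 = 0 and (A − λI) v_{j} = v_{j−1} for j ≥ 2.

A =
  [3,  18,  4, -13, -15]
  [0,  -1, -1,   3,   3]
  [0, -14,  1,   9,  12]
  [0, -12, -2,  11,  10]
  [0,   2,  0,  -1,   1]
A Jordan chain for λ = 3 of length 3:
v_1 = (-2, 0, 0, 0, 0)ᵀ
v_2 = (18, -4, -14, -12, 2)ᵀ
v_3 = (0, 1, 0, 0, 0)ᵀ

Let N = A − (3)·I. We want v_3 with N^3 v_3 = 0 but N^2 v_3 ≠ 0; then v_{j-1} := N · v_j for j = 3, …, 2.

Pick v_3 = (0, 1, 0, 0, 0)ᵀ.
Then v_2 = N · v_3 = (18, -4, -14, -12, 2)ᵀ.
Then v_1 = N · v_2 = (-2, 0, 0, 0, 0)ᵀ.

Sanity check: (A − (3)·I) v_1 = (0, 0, 0, 0, 0)ᵀ = 0. ✓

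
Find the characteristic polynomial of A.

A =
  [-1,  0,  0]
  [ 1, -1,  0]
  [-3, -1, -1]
x^3 + 3*x^2 + 3*x + 1

Expanding det(x·I − A) (e.g. by cofactor expansion or by noting that A is similar to its Jordan form J, which has the same characteristic polynomial as A) gives
  χ_A(x) = x^3 + 3*x^2 + 3*x + 1
which factors as (x + 1)^3. The eigenvalues (with algebraic multiplicities) are λ = -1 with multiplicity 3.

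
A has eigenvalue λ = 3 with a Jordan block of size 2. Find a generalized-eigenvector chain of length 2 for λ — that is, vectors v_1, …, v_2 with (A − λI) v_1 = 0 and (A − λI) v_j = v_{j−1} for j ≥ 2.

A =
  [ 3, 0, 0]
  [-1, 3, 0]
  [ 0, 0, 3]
A Jordan chain for λ = 3 of length 2:
v_1 = (0, -1, 0)ᵀ
v_2 = (1, 0, 0)ᵀ

Let N = A − (3)·I. We want v_2 with N^2 v_2 = 0 but N^1 v_2 ≠ 0; then v_{j-1} := N · v_j for j = 2, …, 2.

Pick v_2 = (1, 0, 0)ᵀ.
Then v_1 = N · v_2 = (0, -1, 0)ᵀ.

Sanity check: (A − (3)·I) v_1 = (0, 0, 0)ᵀ = 0. ✓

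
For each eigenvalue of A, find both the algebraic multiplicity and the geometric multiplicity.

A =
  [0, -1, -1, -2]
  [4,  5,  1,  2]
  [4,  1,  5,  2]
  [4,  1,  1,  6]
λ = 4: alg = 4, geom = 3

Step 1 — factor the characteristic polynomial to read off the algebraic multiplicities:
  χ_A(x) = (x - 4)^4

Step 2 — compute geometric multiplicities via the rank-nullity identity g(λ) = n − rank(A − λI):
  rank(A − (4)·I) = 1, so dim ker(A − (4)·I) = n − 1 = 3

Summary:
  λ = 4: algebraic multiplicity = 4, geometric multiplicity = 3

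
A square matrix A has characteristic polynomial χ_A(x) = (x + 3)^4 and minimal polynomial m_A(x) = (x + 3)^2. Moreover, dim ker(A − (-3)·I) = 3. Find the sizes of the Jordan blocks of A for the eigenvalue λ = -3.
Block sizes for λ = -3: [2, 1, 1]

Step 1 — from the characteristic polynomial, algebraic multiplicity of λ = -3 is 4. From dim ker(A − (-3)·I) = 3, there are exactly 3 Jordan blocks for λ = -3.
Step 2 — from the minimal polynomial, the factor (x + 3)^2 tells us the largest block for λ = -3 has size 2.
Step 3 — with total size 4, 3 blocks, and largest block 2, the block sizes (in nonincreasing order) are [2, 1, 1].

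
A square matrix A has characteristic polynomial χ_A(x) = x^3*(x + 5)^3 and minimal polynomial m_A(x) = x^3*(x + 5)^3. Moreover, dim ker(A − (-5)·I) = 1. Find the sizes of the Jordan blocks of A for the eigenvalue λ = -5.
Block sizes for λ = -5: [3]

Step 1 — from the characteristic polynomial, algebraic multiplicity of λ = -5 is 3. From dim ker(A − (-5)·I) = 1, there are exactly 1 Jordan blocks for λ = -5.
Step 2 — from the minimal polynomial, the factor (x + 5)^3 tells us the largest block for λ = -5 has size 3.
Step 3 — with total size 3, 1 blocks, and largest block 3, the block sizes (in nonincreasing order) are [3].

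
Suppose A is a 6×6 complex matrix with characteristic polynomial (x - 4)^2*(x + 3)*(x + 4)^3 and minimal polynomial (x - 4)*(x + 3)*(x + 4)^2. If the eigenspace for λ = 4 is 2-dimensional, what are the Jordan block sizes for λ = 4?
Block sizes for λ = 4: [1, 1]

Step 1 — from the characteristic polynomial, algebraic multiplicity of λ = 4 is 2. From dim ker(A − (4)·I) = 2, there are exactly 2 Jordan blocks for λ = 4.
Step 2 — from the minimal polynomial, the factor (x − 4) tells us the largest block for λ = 4 has size 1.
Step 3 — with total size 2, 2 blocks, and largest block 1, the block sizes (in nonincreasing order) are [1, 1].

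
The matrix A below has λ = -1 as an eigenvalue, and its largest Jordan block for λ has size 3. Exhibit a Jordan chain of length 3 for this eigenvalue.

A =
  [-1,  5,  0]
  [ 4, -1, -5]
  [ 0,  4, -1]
A Jordan chain for λ = -1 of length 3:
v_1 = (20, 0, 16)ᵀ
v_2 = (0, 4, 0)ᵀ
v_3 = (1, 0, 0)ᵀ

Let N = A − (-1)·I. We want v_3 with N^3 v_3 = 0 but N^2 v_3 ≠ 0; then v_{j-1} := N · v_j for j = 3, …, 2.

Pick v_3 = (1, 0, 0)ᵀ.
Then v_2 = N · v_3 = (0, 4, 0)ᵀ.
Then v_1 = N · v_2 = (20, 0, 16)ᵀ.

Sanity check: (A − (-1)·I) v_1 = (0, 0, 0)ᵀ = 0. ✓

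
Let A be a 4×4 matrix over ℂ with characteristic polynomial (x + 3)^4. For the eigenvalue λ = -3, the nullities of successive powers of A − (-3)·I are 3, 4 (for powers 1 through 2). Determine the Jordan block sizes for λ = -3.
Block sizes for λ = -3: [2, 1, 1]

From the dimensions of kernels of powers, the number of Jordan blocks of size at least j is d_j − d_{j−1} where d_j = dim ker(N^j) (with d_0 = 0). Computing the differences gives [3, 1].
The number of blocks of size exactly k is (#blocks of size ≥ k) − (#blocks of size ≥ k + 1), so the partition is: 2 block(s) of size 1, 1 block(s) of size 2.
In nonincreasing order the block sizes are [2, 1, 1].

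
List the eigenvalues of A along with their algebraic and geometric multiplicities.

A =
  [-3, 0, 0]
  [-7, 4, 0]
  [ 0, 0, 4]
λ = -3: alg = 1, geom = 1; λ = 4: alg = 2, geom = 2

Step 1 — factor the characteristic polynomial to read off the algebraic multiplicities:
  χ_A(x) = (x - 4)^2*(x + 3)

Step 2 — compute geometric multiplicities via the rank-nullity identity g(λ) = n − rank(A − λI):
  rank(A − (-3)·I) = 2, so dim ker(A − (-3)·I) = n − 2 = 1
  rank(A − (4)·I) = 1, so dim ker(A − (4)·I) = n − 1 = 2

Summary:
  λ = -3: algebraic multiplicity = 1, geometric multiplicity = 1
  λ = 4: algebraic multiplicity = 2, geometric multiplicity = 2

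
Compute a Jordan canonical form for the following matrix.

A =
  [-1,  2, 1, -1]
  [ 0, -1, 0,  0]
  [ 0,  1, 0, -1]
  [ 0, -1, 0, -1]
J_2(-1) ⊕ J_1(-1) ⊕ J_1(0)

The characteristic polynomial is
  det(x·I − A) = x^4 + 3*x^3 + 3*x^2 + x = x*(x + 1)^3

Eigenvalues and multiplicities (the geometric multiplicity of λ is n − rank(A − λI), which equals the number of Jordan blocks for λ):
  λ = -1: algebraic multiplicity = 3, geometric multiplicity = 2
  λ = 0: algebraic multiplicity = 1, geometric multiplicity = 1

Determining the block sizes for each eigenvalue:
  λ = -1: 2 blocks summing to 3 forces exactly one block of size 2 and the rest size 1 → block sizes [2, 1]
  λ = 0: one block (gm = 1), so the single block has size am = 1 → block sizes [1]

Assembling the blocks gives a Jordan form
J =
  [-1,  1,  0, 0]
  [ 0, -1,  0, 0]
  [ 0,  0, -1, 0]
  [ 0,  0,  0, 0]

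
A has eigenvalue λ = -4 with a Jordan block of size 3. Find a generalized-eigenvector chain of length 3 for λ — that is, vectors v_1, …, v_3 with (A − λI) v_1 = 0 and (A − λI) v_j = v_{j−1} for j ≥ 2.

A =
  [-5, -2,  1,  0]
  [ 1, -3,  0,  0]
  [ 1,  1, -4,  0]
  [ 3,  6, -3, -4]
A Jordan chain for λ = -4 of length 3:
v_1 = (1, -1, -1, -3)ᵀ
v_2 = (-2, 1, 1, 6)ᵀ
v_3 = (0, 1, 0, 0)ᵀ

Let N = A − (-4)·I. We want v_3 with N^3 v_3 = 0 but N^2 v_3 ≠ 0; then v_{j-1} := N · v_j for j = 3, …, 2.

Pick v_3 = (0, 1, 0, 0)ᵀ.
Then v_2 = N · v_3 = (-2, 1, 1, 6)ᵀ.
Then v_1 = N · v_2 = (1, -1, -1, -3)ᵀ.

Sanity check: (A − (-4)·I) v_1 = (0, 0, 0, 0)ᵀ = 0. ✓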